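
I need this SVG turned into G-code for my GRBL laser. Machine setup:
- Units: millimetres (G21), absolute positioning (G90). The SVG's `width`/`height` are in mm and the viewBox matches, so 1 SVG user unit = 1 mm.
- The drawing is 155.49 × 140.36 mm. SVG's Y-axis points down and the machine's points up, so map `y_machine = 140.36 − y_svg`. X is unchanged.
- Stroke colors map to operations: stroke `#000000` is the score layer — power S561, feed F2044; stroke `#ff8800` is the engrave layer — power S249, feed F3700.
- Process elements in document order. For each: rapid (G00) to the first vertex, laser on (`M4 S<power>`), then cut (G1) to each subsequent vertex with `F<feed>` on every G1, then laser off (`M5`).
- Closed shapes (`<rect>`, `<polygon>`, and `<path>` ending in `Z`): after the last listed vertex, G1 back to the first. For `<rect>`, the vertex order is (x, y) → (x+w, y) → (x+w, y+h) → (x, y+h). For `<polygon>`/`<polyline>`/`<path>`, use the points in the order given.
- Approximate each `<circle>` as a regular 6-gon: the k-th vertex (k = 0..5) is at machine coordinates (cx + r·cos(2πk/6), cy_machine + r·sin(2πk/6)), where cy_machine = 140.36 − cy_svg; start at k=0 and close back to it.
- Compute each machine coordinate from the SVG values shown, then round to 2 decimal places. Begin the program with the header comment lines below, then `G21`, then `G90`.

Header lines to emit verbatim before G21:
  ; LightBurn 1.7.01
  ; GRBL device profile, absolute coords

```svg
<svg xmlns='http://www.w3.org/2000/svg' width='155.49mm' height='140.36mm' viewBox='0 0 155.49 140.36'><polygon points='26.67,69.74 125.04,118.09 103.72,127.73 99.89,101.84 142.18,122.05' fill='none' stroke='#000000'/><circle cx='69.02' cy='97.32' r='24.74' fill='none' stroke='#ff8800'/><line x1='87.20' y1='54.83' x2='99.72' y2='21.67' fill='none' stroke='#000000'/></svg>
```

; LightBurn 1.7.01
; GRBL device profile, absolute coords
G21
G90
G00 X26.67 Y70.62
M4 S561
G1 X125.04 Y22.27 F2044
G1 X103.72 Y12.63 F2044
G1 X99.89 Y38.52 F2044
G1 X142.18 Y18.31 F2044
G1 X26.67 Y70.62 F2044
M5
G00 X93.76 Y43.04
M4 S249
G1 X81.39 Y64.47 F3700
G1 X56.65 Y64.47 F3700
G1 X44.28 Y43.04 F3700
G1 X56.65 Y21.61 F3700
G1 X81.39 Y21.61 F3700
G1 X93.76 Y43.04 F3700
M5
G00 X87.20 Y85.53
M4 S561
G1 X99.72 Y118.69 F2044
M5

Since the viewBox matches the mm dimensions, user units are millimetres directly. The only transform is the Y-flip y_m = 140.36 − y_svg.

Shape 1 is a closed polygon drawn with `<polygon>`. Its stroke #000000 means score at S561, F2044. After flipping Y the toolpath is (26.67,70.62) → (125.04,22.27) → (103.72,12.63) → (99.89,38.52) → (142.18,18.31) → (26.67,70.62), returning to the start.

Shape 2 is a circle drawn with `<circle>`. Its stroke #ff8800 means engrave at S249, F3700. After flipping Y the toolpath is (93.76,43.04) → (81.39,64.47) → (56.65,64.47) → (44.28,43.04) → (56.65,21.61) → (81.39,21.61) → (93.76,43.04), returning to the start.

Shape 3 is a line segment drawn with `<line>`. Its stroke #000000 means score at S561, F2044. After flipping Y the toolpath is (87.20,85.53) → (99.72,118.69).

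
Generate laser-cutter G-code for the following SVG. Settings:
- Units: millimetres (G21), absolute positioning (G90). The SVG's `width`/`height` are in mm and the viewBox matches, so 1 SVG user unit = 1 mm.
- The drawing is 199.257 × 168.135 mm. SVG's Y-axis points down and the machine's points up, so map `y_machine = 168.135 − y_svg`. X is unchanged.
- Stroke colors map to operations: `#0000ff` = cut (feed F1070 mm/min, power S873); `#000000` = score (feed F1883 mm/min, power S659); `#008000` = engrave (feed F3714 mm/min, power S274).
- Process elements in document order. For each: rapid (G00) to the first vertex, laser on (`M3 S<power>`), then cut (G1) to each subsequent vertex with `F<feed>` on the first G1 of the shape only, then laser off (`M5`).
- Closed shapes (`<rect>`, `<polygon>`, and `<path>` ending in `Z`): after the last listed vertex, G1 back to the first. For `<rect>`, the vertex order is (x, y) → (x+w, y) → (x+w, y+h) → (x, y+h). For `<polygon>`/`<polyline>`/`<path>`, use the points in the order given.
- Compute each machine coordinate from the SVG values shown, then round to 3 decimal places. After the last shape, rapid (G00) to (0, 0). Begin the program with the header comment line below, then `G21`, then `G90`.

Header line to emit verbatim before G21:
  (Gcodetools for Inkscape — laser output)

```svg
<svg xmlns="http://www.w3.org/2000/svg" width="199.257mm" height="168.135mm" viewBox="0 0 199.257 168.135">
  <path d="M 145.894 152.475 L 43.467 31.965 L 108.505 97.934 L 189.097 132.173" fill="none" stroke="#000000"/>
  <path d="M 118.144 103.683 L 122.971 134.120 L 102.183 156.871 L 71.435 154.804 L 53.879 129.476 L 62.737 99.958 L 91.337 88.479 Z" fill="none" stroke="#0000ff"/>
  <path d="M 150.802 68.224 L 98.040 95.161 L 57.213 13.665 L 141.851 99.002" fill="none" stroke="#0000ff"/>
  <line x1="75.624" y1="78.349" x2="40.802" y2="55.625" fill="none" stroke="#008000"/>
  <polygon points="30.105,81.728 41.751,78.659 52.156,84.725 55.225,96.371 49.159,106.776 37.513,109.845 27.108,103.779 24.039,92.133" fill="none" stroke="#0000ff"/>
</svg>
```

(Gcodetools for Inkscape — laser output)
G21
G90
G00 X145.894 Y15.660
M3 S659
G1 X43.467 Y136.170 F1883
G1 X108.505 Y70.201
G1 X189.097 Y35.962
M5
G00 X118.144 Y64.452
M3 S873
G1 X122.971 Y34.015 F1070
G1 X102.183 Y11.264
G1 X71.435 Y13.331
G1 X53.879 Y38.659
G1 X62.737 Y68.177
G1 X91.337 Y79.656
G1 X118.144 Y64.452
M5
G00 X150.802 Y99.911
M3 S873
G1 X98.040 Y72.974 F1070
G1 X57.213 Y154.470
G1 X141.851 Y69.133
M5
G00 X75.624 Y89.786
M3 S274
G1 X40.802 Y112.510 F3714
M5
G00 X30.105 Y86.407
M3 S873
G1 X41.751 Y89.476 F1070
G1 X52.156 Y83.410
G1 X55.225 Y71.764
G1 X49.159 Y61.359
G1 X37.513 Y58.290
G1 X27.108 Y64.356
G1 X24.039 Y76.002
G1 X30.105 Y86.407
M5
G00 X0.000 Y0.000

viewBox `0 0 199.257 168.135` with mm width/height → 1 unit = 1 mm. Flip: y_m = 168.135 − y_svg.

**Shape 1** — `<path>` open polyline, stroke `#000000` → score (S659, F1883). Machine vertices: (145.894,15.660) → (43.467,136.170) → (108.505,70.201) → (189.097,35.962). Open path.

**Shape 2** — `<path>` regular polygon, stroke `#0000ff` → cut (S873, F1070). Machine vertices: (118.144,64.452) → (122.971,34.015) → (102.183,11.264) → (71.435,13.331) → (53.879,38.659) → (62.737,68.177) → (91.337,79.656) → (118.144,64.452). Closed: final G1 returns to the first vertex.

**Shape 3** — `<path>` open polyline, stroke `#0000ff` → cut (S873, F1070). Machine vertices: (150.802,99.911) → (98.040,72.974) → (57.213,154.470) → (141.851,69.133). Open path.

**Shape 4** — `<line>` line segment, stroke `#008000` → engrave (S274, F3714). Machine vertices: (75.624,89.786) → (40.802,112.510). Open path.

**Shape 5** — `<polygon>` regular polygon, stroke `#0000ff` → cut (S873, F1070). Machine vertices: (30.105,86.407) → (41.751,89.476) → (52.156,83.410) → (55.225,71.764) → (49.159,61.359) → (37.513,58.290) → (27.108,64.356) → (24.039,76.002) → (30.105,86.407). Closed: final G1 returns to the first vertex.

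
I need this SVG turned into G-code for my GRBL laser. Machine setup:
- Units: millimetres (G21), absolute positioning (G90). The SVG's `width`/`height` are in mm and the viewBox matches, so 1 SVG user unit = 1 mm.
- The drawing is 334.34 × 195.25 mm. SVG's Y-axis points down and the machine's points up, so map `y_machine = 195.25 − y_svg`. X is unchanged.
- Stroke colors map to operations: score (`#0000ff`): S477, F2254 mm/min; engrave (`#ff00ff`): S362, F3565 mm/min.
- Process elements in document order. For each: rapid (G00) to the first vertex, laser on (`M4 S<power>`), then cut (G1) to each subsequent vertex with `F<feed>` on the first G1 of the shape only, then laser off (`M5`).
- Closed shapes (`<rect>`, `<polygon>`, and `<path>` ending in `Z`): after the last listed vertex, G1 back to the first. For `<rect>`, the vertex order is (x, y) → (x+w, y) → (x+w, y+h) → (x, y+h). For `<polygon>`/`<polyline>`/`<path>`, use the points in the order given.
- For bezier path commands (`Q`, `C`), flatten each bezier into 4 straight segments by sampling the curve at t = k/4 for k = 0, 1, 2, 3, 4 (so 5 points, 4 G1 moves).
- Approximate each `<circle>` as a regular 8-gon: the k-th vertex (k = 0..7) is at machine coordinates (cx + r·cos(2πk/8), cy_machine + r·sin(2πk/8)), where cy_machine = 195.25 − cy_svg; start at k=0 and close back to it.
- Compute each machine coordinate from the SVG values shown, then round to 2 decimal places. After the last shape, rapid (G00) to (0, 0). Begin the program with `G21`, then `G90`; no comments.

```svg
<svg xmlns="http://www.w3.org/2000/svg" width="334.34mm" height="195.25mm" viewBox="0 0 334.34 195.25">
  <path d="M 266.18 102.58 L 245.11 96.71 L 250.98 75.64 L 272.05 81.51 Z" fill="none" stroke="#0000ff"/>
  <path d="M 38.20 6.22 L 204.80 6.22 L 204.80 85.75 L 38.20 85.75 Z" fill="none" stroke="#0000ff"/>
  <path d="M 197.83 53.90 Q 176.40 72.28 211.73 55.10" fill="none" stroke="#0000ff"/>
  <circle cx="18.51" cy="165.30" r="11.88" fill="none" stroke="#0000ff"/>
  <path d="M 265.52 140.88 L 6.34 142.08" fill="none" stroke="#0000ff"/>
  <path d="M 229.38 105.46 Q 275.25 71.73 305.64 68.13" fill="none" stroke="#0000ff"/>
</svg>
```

G21
G90
G00 X266.18 Y92.67
M4 S477
G1 X245.11 Y98.54 F2254
G1 X250.98 Y119.61
G1 X272.05 Y113.74
G1 X266.18 Y92.67
M5
G00 X38.20 Y189.03
M4 S477
G1 X204.80 Y189.03 F2254
G1 X204.80 Y109.50
G1 X38.20 Y109.50
G1 X38.20 Y189.03
M5
G00 X197.83 Y141.35
M4 S477
G1 X190.66 Y134.38 F2254
G1 X190.59 Y131.86
G1 X197.61 Y133.78
G1 X211.73 Y140.15
M5
G00 X30.39 Y29.95
M4 S477
G1 X26.91 Y38.35 F2254
G1 X18.51 Y41.83
G1 X10.11 Y38.35
G1 X6.63 Y29.95
G1 X10.11 Y21.55
G1 X18.51 Y18.07
G1 X26.91 Y21.55
G1 X30.39 Y29.95
M5
G00 X265.52 Y54.37
M4 S477
G1 X6.34 Y53.17 F2254
M5
G00 X229.38 Y89.79
M4 S477
G1 X251.35 Y104.77 F2254
G1 X271.38 Y115.99
G1 X289.48 Y123.44
G1 X305.64 Y127.12
M5
G00 X0.00 Y0.00

1 u = 1 mm; y_m = 195.25 − y.

[1] `<path>` regular polygon, #0000ff→score S477 F2254: (266.18,92.67) → (245.11,98.54) → (250.98,119.61) → (272.05,113.74) → (266.18,92.67) (closed)

[2] `<path>` rectangle, #0000ff→score S477 F2254: (38.20,189.03) → (204.80,189.03) → (204.80,109.50) → (38.20,109.50) → (38.20,189.03) (closed)

[3] `<path>` quadratic bezier, #0000ff→score S477 F2254: (197.83,141.35) → (190.66,134.38) → (190.59,131.86) → (197.61,133.78) → (211.73,140.15)

[4] `<circle>` circle, #0000ff→score S477 F2254: (30.39,29.95) → (26.91,38.35) → (18.51,41.83) → (10.11,38.35) → (6.63,29.95) → (10.11,21.55) → (18.51,18.07) → (26.91,21.55) → (30.39,29.95) (closed)

[5] `<path>` line segment, #0000ff→score S477 F2254: (265.52,54.37) → (6.34,53.17)

[6] `<path>` quadratic bezier, #0000ff→score S477 F2254: (229.38,89.79) → (251.35,104.77) → (271.38,115.99) → (289.48,123.44) → (305.64,127.12)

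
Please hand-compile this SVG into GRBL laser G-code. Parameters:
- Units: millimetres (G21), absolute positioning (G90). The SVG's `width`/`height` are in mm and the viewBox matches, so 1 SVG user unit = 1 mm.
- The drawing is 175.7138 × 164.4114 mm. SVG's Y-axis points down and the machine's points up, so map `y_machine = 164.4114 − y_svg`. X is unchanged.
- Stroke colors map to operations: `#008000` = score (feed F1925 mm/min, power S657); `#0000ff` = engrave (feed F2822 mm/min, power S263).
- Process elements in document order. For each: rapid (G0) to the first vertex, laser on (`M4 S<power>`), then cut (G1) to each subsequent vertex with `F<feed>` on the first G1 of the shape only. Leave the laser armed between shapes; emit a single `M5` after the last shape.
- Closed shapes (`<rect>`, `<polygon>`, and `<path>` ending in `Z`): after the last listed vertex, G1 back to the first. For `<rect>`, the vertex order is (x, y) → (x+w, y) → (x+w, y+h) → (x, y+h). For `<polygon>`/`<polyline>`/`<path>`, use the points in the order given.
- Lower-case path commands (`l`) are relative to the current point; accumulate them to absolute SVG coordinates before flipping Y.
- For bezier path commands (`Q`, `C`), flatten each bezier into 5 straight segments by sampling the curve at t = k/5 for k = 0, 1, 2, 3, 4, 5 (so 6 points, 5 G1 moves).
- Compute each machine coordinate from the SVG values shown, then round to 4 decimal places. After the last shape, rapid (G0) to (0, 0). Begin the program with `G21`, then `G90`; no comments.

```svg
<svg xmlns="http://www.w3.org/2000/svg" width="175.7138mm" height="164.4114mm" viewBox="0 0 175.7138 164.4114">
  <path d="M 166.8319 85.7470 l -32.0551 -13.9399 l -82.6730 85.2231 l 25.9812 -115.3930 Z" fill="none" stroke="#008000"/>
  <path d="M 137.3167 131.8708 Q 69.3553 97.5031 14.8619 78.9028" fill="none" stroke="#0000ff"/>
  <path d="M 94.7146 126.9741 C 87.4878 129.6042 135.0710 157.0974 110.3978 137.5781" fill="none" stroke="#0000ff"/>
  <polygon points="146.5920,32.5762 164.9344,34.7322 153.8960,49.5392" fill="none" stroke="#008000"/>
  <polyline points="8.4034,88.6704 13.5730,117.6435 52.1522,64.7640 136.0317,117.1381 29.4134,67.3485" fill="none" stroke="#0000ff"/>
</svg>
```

Since the viewBox matches the mm dimensions, user units are millimetres directly. The only transform is the Y-flip y_m = 164.4114 − y_svg.

Shape 1 is a closed polygon drawn with `<path>`. Its stroke #008000 means score at S657, F1925. After flipping Y the toolpath is (166.8319,78.6644) → (134.7768,92.6043) → (52.1038,7.3812) → (78.0850,122.7742) → (166.8319,78.6644), returning to the start.

Shape 2 is a quadratic bezier drawn with `<path>`. Its stroke #0000ff means engrave at S263, F2822. After flipping Y the toolpath is (137.3167,32.5406) → (110.6709,45.6570) → (85.1025,57.5120) → (60.6115,68.1056) → (37.1980,77.4378) → (14.8619,85.5086).

Shape 3 is a cubic bezier drawn with `<path>`. Its stroke #0000ff means engrave at S263, F2822. After flipping Y the toolpath is (94.7146,37.4373) → (95.9392,33.4507) → (104.2190,26.9469) → (113.4548,21.3761) → (117.5475,20.1882) → (110.3978,26.8333).

Shape 4 is a regular polygon drawn with `<polygon>`. Its stroke #008000 means score at S657, F1925. After flipping Y the toolpath is (146.5920,131.8352) → (164.9344,129.6792) → (153.8960,114.8722) → (146.5920,131.8352), returning to the start.

Shape 5 is a open polyline drawn with `<polyline>`. Its stroke #0000ff means engrave at S263, F2822. After flipping Y the toolpath is (8.4034,75.7410) → (13.5730,46.7679) → (52.1522,99.6474) → (136.0317,47.2733) → (29.4134,97.0629).

G21
G90
G0 X166.8319 Y78.6644
M4 S657
G1 X134.7768 Y92.6043 F1925
G1 X52.1038 Y7.3812
G1 X78.0850 Y122.7742
G1 X166.8319 Y78.6644
G0 X137.3167 Y32.5406
M4 S263
G1 X110.6709 Y45.6570 F2822
G1 X85.1025 Y57.5120
G1 X60.6115 Y68.1056
G1 X37.1980 Y77.4378
G1 X14.8619 Y85.5086
G0 X94.7146 Y37.4373
M4 S263
G1 X95.9392 Y33.4507 F2822
G1 X104.2190 Y26.9469
G1 X113.4548 Y21.3761
G1 X117.5475 Y20.1882
G1 X110.3978 Y26.8333
G0 X146.5920 Y131.8352
M4 S657
G1 X164.9344 Y129.6792 F1925
G1 X153.8960 Y114.8722
G1 X146.5920 Y131.8352
G0 X8.4034 Y75.7410
M4 S263
G1 X13.5730 Y46.7679 F2822
G1 X52.1522 Y99.6474
G1 X136.0317 Y47.2733
G1 X29.4134 Y97.0629
M5
G0 X0.0000 Y0.0000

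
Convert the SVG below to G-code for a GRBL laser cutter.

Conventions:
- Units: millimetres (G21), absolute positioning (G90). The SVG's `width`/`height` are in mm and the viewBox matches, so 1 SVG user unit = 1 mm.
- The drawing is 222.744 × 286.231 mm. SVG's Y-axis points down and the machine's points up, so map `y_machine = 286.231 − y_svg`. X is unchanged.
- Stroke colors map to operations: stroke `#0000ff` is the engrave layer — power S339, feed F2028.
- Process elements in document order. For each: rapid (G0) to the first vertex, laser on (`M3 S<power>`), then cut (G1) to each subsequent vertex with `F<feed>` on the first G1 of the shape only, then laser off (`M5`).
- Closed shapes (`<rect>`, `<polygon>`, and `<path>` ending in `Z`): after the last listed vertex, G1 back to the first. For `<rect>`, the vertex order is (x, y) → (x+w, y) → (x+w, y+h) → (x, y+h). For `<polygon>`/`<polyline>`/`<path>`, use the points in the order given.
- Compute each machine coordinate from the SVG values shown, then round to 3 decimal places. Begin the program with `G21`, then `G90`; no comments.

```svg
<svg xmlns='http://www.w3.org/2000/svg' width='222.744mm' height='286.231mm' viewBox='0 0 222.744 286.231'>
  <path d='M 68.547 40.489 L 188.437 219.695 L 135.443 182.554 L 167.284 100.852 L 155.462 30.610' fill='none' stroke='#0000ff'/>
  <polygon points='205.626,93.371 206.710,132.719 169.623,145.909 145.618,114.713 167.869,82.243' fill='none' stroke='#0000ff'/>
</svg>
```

1 u = 1 mm; y_m = 286.231 − y.

[1] `<path>` open polyline, #0000ff→engrave S339 F2028: (68.547,245.742) → (188.437,66.536) → (135.443,103.677) → (167.284,185.379) → (155.462,255.621)

[2] `<polygon>` regular polygon, #0000ff→engrave S339 F2028: (205.626,192.860) → (206.710,153.512) → (169.623,140.322) → (145.618,171.518) → (167.869,203.988) → (205.626,192.860) (closed)

G21
G90
G0 X68.547 Y245.742
M3 S339
G1 X188.437 Y66.536 F2028
G1 X135.443 Y103.677
G1 X167.284 Y185.379
G1 X155.462 Y255.621
M5
G0 X205.626 Y192.860
M3 S339
G1 X206.710 Y153.512 F2028
G1 X169.623 Y140.322
G1 X145.618 Y171.518
G1 X167.869 Y203.988
G1 X205.626 Y192.860
M5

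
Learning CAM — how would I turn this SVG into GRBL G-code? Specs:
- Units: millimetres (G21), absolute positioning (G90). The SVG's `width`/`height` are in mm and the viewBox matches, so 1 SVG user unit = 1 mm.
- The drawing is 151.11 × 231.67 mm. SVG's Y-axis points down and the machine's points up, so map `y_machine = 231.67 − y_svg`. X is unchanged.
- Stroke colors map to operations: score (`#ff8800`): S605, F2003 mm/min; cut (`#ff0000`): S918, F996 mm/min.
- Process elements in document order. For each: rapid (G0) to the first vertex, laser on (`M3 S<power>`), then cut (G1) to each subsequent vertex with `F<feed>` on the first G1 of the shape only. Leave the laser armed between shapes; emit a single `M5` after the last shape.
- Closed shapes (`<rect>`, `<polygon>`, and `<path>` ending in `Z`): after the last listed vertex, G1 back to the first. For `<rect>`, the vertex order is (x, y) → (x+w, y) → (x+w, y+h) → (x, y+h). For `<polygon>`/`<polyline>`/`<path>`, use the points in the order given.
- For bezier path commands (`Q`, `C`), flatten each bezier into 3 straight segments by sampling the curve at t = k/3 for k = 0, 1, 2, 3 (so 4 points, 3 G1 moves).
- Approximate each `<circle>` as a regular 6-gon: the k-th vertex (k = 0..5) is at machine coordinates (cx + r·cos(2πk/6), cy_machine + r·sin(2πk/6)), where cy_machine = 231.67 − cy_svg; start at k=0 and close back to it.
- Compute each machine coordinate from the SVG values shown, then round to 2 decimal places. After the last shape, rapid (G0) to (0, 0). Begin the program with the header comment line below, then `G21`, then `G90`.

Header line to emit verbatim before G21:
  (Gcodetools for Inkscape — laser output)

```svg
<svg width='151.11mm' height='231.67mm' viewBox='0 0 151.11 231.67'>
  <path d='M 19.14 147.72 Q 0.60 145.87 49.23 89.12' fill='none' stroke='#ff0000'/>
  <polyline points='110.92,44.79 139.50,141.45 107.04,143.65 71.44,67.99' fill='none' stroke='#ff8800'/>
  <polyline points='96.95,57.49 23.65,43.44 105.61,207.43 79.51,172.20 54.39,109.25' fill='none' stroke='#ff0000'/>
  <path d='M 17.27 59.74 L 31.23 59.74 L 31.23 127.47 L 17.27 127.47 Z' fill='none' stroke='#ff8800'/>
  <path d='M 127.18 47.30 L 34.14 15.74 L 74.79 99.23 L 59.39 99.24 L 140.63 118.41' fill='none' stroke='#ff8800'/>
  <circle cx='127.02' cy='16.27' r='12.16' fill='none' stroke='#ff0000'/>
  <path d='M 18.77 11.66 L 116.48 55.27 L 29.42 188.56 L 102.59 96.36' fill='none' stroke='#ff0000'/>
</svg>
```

(Gcodetools for Inkscape — laser output)
G21
G90
G0 X19.14 Y83.95
M3 S918
G1 X14.24 Y91.28 F996
G1 X24.27 Y110.82
G1 X49.23 Y142.55
G0 X110.92 Y186.88
M3 S605
G1 X139.50 Y90.22 F2003
G1 X107.04 Y88.02
G1 X71.44 Y163.68
G0 X96.95 Y174.18
M3 S918
G1 X23.65 Y188.23 F996
G1 X105.61 Y24.24
G1 X79.51 Y59.47
G1 X54.39 Y122.42
G0 X17.27 Y171.93
M3 S605
G1 X31.23 Y171.93 F2003
G1 X31.23 Y104.20
G1 X17.27 Y104.20
G1 X17.27 Y171.93
G0 X127.18 Y184.37
M3 S605
G1 X34.14 Y215.93 F2003
G1 X74.79 Y132.44
G1 X59.39 Y132.43
G1 X140.63 Y113.26
G0 X139.18 Y215.40
M3 S918
G1 X133.10 Y225.93 F996
G1 X120.94 Y225.93
G1 X114.86 Y215.40
G1 X120.94 Y204.87
G1 X133.10 Y204.87
G1 X139.18 Y215.40
G0 X18.77 Y220.01
M3 S918
G1 X116.48 Y176.40 F996
G1 X29.42 Y43.11
G1 X102.59 Y135.31
M5
G0 X0.00 Y0.00

viewBox `0 0 151.11 231.67` with mm width/height → 1 unit = 1 mm. Flip: y_m = 231.67 − y_svg.

**Shape 1** — `<path>` quadratic bezier, stroke `#ff0000` → cut (S918, F996). Control points (SVG): P0=(19.14,147.72), P1=(0.60,145.87), P2=(49.23,89.12); sampled at t=k/3. Machine vertices: (19.14,83.95) → (14.24,91.28) → (24.27,110.82) → (49.23,142.55). Open path.

**Shape 2** — `<polyline>` open polyline, stroke `#ff8800` → score (S605, F2003). Machine vertices: (110.92,186.88) → (139.50,90.22) → (107.04,88.02) → (71.44,163.68). Open path.

**Shape 3** — `<polyline>` open polyline, stroke `#ff0000` → cut (S918, F996). Machine vertices: (96.95,174.18) → (23.65,188.23) → (105.61,24.24) → (79.51,59.47) → (54.39,122.42). Open path.

**Shape 4** — `<path>` rectangle, stroke `#ff8800` → score (S605, F2003). Machine vertices: (17.27,171.93) → (31.23,171.93) → (31.23,104.20) → (17.27,104.20) → (17.27,171.93). Closed: final G1 returns to the first vertex.

**Shape 5** — `<path>` open polyline, stroke `#ff8800` → score (S605, F2003). Machine vertices: (127.18,184.37) → (34.14,215.93) → (74.79,132.44) → (59.39,132.43) → (140.63,113.26). Open path.

**Shape 6** — `<circle>` circle, stroke `#ff0000` → cut (S918, F996). Machine vertices: (139.18,215.40) → (133.10,225.93) → (120.94,225.93) → (114.86,215.40) → (120.94,204.87) → (133.10,204.87) → (139.18,215.40). Closed: final G1 returns to the first vertex.

**Shape 7** — `<path>` open polyline, stroke `#ff0000` → cut (S918, F996). Machine vertices: (18.77,220.01) → (116.48,176.40) → (29.42,43.11) → (102.59,135.31). Open path.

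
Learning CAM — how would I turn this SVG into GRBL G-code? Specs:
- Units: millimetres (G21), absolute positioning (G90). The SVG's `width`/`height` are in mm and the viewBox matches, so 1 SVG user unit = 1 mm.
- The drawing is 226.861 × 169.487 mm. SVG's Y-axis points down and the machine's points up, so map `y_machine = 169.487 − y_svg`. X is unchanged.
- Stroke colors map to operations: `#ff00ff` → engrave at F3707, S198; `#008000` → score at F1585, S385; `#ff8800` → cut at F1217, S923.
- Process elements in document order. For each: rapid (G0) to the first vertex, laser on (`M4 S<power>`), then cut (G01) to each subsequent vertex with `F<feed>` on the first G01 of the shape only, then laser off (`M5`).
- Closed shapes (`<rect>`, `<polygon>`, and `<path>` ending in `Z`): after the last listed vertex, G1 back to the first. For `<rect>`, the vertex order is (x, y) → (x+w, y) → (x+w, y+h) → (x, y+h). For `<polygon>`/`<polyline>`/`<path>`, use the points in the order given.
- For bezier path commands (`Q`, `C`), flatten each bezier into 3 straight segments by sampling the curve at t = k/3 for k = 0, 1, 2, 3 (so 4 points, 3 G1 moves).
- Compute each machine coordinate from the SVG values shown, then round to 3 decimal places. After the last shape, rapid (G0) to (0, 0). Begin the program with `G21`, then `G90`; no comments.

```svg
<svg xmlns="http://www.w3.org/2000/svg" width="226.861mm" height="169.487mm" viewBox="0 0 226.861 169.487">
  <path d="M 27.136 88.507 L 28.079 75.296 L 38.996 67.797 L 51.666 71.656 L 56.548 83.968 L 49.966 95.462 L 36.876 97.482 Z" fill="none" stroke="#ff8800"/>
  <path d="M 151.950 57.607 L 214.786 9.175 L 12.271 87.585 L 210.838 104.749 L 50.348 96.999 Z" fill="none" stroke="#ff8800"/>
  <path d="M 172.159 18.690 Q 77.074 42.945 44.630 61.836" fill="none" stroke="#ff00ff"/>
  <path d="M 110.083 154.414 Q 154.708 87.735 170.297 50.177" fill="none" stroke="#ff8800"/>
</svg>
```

viewBox `0 0 226.861 169.487` with mm width/height → 1 unit = 1 mm. Flip: y_m = 169.487 − y_svg.

**Shape 1** — `<path>` regular polygon, stroke `#ff8800` → cut (S923, F1217). Machine vertices: (27.136,80.980) → (28.079,94.191) → (38.996,101.690) → (51.666,97.831) → (56.548,85.519) → (49.966,74.025) → (36.876,72.005) → (27.136,80.980). Closed: final G1 returns to the first vertex.

**Shape 2** — `<path>` closed polygon, stroke `#ff8800` → cut (S923, F1217). Machine vertices: (151.950,111.880) → (214.786,160.312) → (12.271,81.902) → (210.838,64.738) → (50.348,72.488) → (151.950,111.880). Closed: final G1 returns to the first vertex.

**Shape 3** — `<path>` quadratic bezier, stroke `#ff00ff` → engrave (S198, F3707). Control points (SVG): P0=(172.159,18.690), P1=(77.074,42.945), P2=(44.630,61.836); sampled at t=k/3. Machine vertices: (172.159,150.797) → (115.729,135.223) → (73.219,120.841) → (44.630,107.651). Open path.

**Shape 4** — `<path>` quadratic bezier, stroke `#ff8800` → cut (S923, F1217). Control points (SVG): P0=(110.083,154.414), P1=(154.708,87.735), P2=(170.297,50.177); sampled at t=k/3. Machine vertices: (110.083,15.073) → (136.607,56.290) → (156.678,91.036) → (170.297,119.310). Open path.

G21
G90
G0 X27.136 Y80.980
M4 S923
G01 X28.079 Y94.191 F1217
G01 X38.996 Y101.690
G01 X51.666 Y97.831
G01 X56.548 Y85.519
G01 X49.966 Y74.025
G01 X36.876 Y72.005
G01 X27.136 Y80.980
M5
G0 X151.950 Y111.880
M4 S923
G01 X214.786 Y160.312 F1217
G01 X12.271 Y81.902
G01 X210.838 Y64.738
G01 X50.348 Y72.488
G01 X151.950 Y111.880
M5
G0 X172.159 Y150.797
M4 S198
G01 X115.729 Y135.223 F3707
G01 X73.219 Y120.841
G01 X44.630 Y107.651
M5
G0 X110.083 Y15.073
M4 S923
G01 X136.607 Y56.290 F1217
G01 X156.678 Y91.036
G01 X170.297 Y119.310
M5
G0 X0.000 Y0.000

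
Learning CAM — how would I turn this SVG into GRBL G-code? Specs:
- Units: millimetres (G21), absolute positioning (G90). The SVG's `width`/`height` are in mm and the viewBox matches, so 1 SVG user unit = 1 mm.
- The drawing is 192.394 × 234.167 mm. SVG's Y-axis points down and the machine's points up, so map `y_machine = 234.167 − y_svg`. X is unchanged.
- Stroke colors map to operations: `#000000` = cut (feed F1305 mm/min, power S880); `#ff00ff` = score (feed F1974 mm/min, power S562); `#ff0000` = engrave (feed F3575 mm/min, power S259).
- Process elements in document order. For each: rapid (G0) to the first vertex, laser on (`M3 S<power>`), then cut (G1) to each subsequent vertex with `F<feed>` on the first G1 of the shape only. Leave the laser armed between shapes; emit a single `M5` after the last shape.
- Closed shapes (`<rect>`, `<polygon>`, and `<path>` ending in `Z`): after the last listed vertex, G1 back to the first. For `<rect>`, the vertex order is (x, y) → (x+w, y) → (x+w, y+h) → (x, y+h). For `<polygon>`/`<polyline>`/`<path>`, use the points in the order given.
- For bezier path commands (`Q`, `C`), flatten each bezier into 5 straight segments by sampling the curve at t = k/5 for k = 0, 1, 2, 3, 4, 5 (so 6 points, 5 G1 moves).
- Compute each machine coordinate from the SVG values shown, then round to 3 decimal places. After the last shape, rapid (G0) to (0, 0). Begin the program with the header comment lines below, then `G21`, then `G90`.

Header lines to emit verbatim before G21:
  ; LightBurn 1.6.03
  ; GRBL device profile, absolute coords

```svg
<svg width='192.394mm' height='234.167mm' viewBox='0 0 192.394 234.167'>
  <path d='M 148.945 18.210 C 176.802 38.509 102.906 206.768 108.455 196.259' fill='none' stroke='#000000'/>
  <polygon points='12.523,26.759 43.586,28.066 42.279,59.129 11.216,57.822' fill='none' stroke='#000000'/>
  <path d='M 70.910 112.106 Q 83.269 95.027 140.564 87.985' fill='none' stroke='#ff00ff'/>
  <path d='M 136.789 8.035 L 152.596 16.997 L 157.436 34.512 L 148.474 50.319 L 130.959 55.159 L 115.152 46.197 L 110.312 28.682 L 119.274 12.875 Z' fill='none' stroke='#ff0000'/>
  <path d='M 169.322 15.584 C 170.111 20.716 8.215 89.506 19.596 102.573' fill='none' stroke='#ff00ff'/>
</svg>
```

; LightBurn 1.6.03
; GRBL device profile, absolute coords
G21
G90
G0 X148.945 Y215.957
M3 S880
G1 X154.898 Y188.636 F1305
G1 X145.129 Y141.488
G1 X128.333 Y90.195
G1 X113.209 Y50.441
G1 X108.455 Y37.908
G0 X12.523 Y207.408
M3 S880
G1 X43.586 Y206.101 F1305
G1 X42.279 Y175.038
G1 X11.216 Y176.345
G1 X12.523 Y207.408
G0 X70.910 Y122.061
M3 S562
G1 X77.651 Y128.491 F1974
G1 X87.987 Y134.118
G1 X101.918 Y138.942
G1 X119.443 Y142.964
G1 X140.564 Y146.182
G0 X136.789 Y226.132
M3 S259
G1 X152.596 Y217.170 F3575
G1 X157.436 Y199.655
G1 X148.474 Y183.848
G1 X130.959 Y179.008
G1 X115.152 Y187.970
G1 X110.312 Y205.485
G1 X119.274 Y221.292
G1 X136.789 Y226.132
G0 X169.322 Y218.583
M3 S562
G1 X152.961 Y208.820 F1974
G1 X113.682 Y189.509
G1 X67.610 Y166.381
G1 X30.873 Y145.166
G1 X19.596 Y131.594
M5
G0 X0.000 Y0.000

viewBox `0 0 192.394 234.167` with mm width/height → 1 unit = 1 mm. Flip: y_m = 234.167 − y_svg.

**Shape 1** — `<path>` cubic bezier, stroke `#000000` → cut (S880, F1305). Control points (SVG): P0=(148.945,18.210), P1=(176.802,38.509), P2=(102.906,206.768), P3=(108.455,196.259); sampled at t=k/5. Machine vertices: (148.945,215.957) → (154.898,188.636) → (145.129,141.488) → (128.333,90.195) → (113.209,50.441) → (108.455,37.908). Open path.

**Shape 2** — `<polygon>` regular polygon, stroke `#000000` → cut (S880, F1305). Machine vertices: (12.523,207.408) → (43.586,206.101) → (42.279,175.038) → (11.216,176.345) → (12.523,207.408). Closed: final G1 returns to the first vertex.

**Shape 3** — `<path>` quadratic bezier, stroke `#ff00ff` → score (S562, F1974). Control points (SVG): P0=(70.910,112.106), P1=(83.269,95.027), P2=(140.564,87.985); sampled at t=k/5. Machine vertices: (70.910,122.061) → (77.651,128.491) → (87.987,134.118) → (101.918,138.942) → (119.443,142.964) → (140.564,146.182). Open path.

**Shape 4** — `<path>` regular polygon, stroke `#ff0000` → engrave (S259, F3575). Machine vertices: (136.789,226.132) → (152.596,217.170) → (157.436,199.655) → (148.474,183.848) → (130.959,179.008) → (115.152,187.970) → (110.312,205.485) → (119.274,221.292) → (136.789,226.132). Closed: final G1 returns to the first vertex.

**Shape 5** — `<path>` cubic bezier, stroke `#ff00ff` → score (S562, F1974). Control points (SVG): P0=(169.322,15.584), P1=(170.111,20.716), P2=(8.215,89.506), P3=(19.596,102.573); sampled at t=k/5. Machine vertices: (169.322,218.583) → (152.961,208.820) → (113.682,189.509) → (67.610,166.381) → (30.873,145.166) → (19.596,131.594). Open path.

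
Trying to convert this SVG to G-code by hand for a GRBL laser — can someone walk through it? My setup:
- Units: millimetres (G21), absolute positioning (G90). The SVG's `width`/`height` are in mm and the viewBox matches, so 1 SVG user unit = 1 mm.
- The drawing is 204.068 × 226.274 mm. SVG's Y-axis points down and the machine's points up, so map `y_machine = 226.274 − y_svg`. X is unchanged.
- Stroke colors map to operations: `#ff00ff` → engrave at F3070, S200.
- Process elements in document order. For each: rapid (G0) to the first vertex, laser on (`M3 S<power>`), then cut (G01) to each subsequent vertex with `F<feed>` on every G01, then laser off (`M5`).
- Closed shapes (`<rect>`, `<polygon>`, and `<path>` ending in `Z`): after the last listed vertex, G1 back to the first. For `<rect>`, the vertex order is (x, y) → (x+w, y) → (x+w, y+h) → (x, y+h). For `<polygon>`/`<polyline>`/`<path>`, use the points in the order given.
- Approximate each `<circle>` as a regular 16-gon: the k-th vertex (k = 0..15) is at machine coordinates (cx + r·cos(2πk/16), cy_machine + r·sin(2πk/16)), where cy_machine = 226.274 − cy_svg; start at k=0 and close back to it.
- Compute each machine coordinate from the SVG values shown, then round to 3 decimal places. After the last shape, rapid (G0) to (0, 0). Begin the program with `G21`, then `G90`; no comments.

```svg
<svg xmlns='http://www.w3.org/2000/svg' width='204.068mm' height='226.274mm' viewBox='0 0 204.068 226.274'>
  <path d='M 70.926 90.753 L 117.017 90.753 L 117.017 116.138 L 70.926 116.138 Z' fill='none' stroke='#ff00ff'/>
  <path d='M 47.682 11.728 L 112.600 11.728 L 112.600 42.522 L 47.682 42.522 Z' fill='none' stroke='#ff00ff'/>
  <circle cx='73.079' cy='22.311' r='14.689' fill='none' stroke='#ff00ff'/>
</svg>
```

G21
G90
G0 X70.926 Y135.521
M3 S200
G01 X117.017 Y135.521 F3070
G01 X117.017 Y110.136 F3070
G01 X70.926 Y110.136 F3070
G01 X70.926 Y135.521 F3070
M5
G0 X47.682 Y214.546
M3 S200
G01 X112.600 Y214.546 F3070
G01 X112.600 Y183.752 F3070
G01 X47.682 Y183.752 F3070
G01 X47.682 Y214.546 F3070
M5
G0 X87.768 Y203.963
M3 S200
G01 X86.650 Y209.584 F3070
G01 X83.466 Y214.350 F3070
G01 X78.700 Y217.534 F3070
G01 X73.079 Y218.652 F3070
G01 X67.458 Y217.534 F3070
G01 X62.692 Y214.350 F3070
G01 X59.508 Y209.584 F3070
G01 X58.390 Y203.963 F3070
G01 X59.508 Y198.342 F3070
G01 X62.692 Y193.576 F3070
G01 X67.458 Y190.392 F3070
G01 X73.079 Y189.274 F3070
G01 X78.700 Y190.392 F3070
G01 X83.466 Y193.576 F3070
G01 X86.650 Y198.342 F3070
G01 X87.768 Y203.963 F3070
M5
G0 X0.000 Y0.000

viewBox `0 0 204.068 226.274` with mm width/height → 1 unit = 1 mm. Flip: y_m = 226.274 − y_svg.

**Shape 1** — `<path>` rectangle, stroke `#ff00ff` → engrave (S200, F3070). Machine vertices: (70.926,135.521) → (117.017,135.521) → (117.017,110.136) → (70.926,110.136) → (70.926,135.521). Closed: final G1 returns to the first vertex.

**Shape 2** — `<path>` rectangle, stroke `#ff00ff` → engrave (S200, F3070). Machine vertices: (47.682,214.546) → (112.600,214.546) → (112.600,183.752) → (47.682,183.752) → (47.682,214.546). Closed: final G1 returns to the first vertex.

**Shape 3** — `<circle>` circle, stroke `#ff00ff` → engrave (S200, F3070). Machine vertices: (87.768,203.963) → (86.650,209.584) → (83.466,214.350) → (78.700,217.534) → (73.079,218.652) → (67.458,217.534) → (62.692,214.350) → (59.508,209.584) → (58.390,203.963) → (59.508,198.342) → (62.692,193.576) → (67.458,190.392) → (73.079,189.274) → (78.700,190.392) → (83.466,193.576) → (86.650,198.342) → (87.768,203.963). Closed: final G1 returns to the first vertex.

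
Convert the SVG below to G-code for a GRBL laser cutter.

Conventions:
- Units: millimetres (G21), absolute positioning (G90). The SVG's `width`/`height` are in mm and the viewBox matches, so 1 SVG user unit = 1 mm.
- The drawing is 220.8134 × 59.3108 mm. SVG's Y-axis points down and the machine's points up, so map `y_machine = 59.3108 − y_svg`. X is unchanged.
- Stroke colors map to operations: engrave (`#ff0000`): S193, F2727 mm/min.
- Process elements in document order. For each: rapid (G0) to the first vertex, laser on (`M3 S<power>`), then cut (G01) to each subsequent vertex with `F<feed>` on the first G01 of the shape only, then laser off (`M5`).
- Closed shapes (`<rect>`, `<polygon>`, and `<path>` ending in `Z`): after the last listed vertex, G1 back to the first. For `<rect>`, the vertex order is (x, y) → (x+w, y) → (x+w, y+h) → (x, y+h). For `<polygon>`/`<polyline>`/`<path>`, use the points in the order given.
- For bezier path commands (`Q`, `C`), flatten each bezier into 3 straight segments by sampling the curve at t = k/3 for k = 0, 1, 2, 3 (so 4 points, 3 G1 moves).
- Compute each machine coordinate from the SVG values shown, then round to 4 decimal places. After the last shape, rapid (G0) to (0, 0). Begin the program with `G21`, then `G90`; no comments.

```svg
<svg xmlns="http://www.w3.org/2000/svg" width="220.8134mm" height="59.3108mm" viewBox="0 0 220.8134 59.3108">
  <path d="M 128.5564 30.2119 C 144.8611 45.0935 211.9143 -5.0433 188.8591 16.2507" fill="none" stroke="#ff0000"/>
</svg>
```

Since the viewBox matches the mm dimensions, user units are millimetres directly. The only transform is the Y-flip y_m = 59.3108 − y_svg.

Shape 1 is a cubic bezier drawn with `<path>`. Its stroke #ff0000 means engrave at S193, F2727. After flipping Y the toolpath is (128.5564,29.0989) → (156.5603,30.8364) → (187.0951,45.5975) → (188.8591,43.0601).

G21
G90
G0 X128.5564 Y29.0989
M3 S193
G01 X156.5603 Y30.8364 F2727
G01 X187.0951 Y45.5975
G01 X188.8591 Y43.0601
M5
G0 X0.0000 Y0.0000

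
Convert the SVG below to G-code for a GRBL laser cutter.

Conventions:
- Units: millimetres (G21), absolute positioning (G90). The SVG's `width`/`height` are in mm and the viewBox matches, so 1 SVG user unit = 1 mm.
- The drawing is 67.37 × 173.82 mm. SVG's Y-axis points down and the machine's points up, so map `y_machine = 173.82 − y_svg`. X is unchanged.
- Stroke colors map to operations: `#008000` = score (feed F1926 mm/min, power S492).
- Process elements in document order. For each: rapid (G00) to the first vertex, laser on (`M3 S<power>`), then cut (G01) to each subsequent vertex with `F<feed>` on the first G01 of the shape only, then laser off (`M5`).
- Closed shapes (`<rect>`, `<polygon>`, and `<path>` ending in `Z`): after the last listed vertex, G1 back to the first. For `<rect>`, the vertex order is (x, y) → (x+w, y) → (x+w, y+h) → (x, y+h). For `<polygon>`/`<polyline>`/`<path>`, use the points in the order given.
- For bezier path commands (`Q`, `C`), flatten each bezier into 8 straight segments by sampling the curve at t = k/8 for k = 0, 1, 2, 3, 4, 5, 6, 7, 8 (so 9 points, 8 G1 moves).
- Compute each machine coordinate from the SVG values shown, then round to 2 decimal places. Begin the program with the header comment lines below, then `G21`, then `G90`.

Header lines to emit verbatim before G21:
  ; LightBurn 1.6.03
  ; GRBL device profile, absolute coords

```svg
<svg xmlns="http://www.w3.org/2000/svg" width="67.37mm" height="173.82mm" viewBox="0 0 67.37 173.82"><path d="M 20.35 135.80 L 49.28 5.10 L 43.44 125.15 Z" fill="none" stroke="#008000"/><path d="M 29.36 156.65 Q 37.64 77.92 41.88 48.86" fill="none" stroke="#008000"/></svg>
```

; LightBurn 1.6.03
; GRBL device profile, absolute coords
G21
G90
G00 X20.35 Y38.02
M3 S492
G01 X49.28 Y168.72 F1926
G01 X43.44 Y48.67
G01 X20.35 Y38.02
M5
G00 X29.36 Y17.17
M3 S492
G01 X31.37 Y36.08 F1926
G01 X33.25 Y53.43
G01 X35.00 Y69.23
G01 X36.63 Y83.48
G01 X38.13 Y96.18
G01 X39.51 Y107.33
G01 X40.76 Y116.92
G01 X41.88 Y124.96
M5

Since the viewBox matches the mm dimensions, user units are millimetres directly. The only transform is the Y-flip y_m = 173.82 − y_svg.

Shape 1 is a closed polygon drawn with `<path>`. Its stroke #008000 means score at S492, F1926. After flipping Y the toolpath is (20.35,38.02) → (49.28,168.72) → (43.44,48.67) → (20.35,38.02), returning to the start.

Shape 2 is a quadratic bezier drawn with `<path>`. Its stroke #008000 means score at S492, F1926. After flipping Y the toolpath is (29.36,17.17) → (31.37,36.08) → (33.25,53.43) → (35.00,69.23) → (36.63,83.48) → (38.13,96.18) → (39.51,107.33) → (40.76,116.92) → (41.88,124.96).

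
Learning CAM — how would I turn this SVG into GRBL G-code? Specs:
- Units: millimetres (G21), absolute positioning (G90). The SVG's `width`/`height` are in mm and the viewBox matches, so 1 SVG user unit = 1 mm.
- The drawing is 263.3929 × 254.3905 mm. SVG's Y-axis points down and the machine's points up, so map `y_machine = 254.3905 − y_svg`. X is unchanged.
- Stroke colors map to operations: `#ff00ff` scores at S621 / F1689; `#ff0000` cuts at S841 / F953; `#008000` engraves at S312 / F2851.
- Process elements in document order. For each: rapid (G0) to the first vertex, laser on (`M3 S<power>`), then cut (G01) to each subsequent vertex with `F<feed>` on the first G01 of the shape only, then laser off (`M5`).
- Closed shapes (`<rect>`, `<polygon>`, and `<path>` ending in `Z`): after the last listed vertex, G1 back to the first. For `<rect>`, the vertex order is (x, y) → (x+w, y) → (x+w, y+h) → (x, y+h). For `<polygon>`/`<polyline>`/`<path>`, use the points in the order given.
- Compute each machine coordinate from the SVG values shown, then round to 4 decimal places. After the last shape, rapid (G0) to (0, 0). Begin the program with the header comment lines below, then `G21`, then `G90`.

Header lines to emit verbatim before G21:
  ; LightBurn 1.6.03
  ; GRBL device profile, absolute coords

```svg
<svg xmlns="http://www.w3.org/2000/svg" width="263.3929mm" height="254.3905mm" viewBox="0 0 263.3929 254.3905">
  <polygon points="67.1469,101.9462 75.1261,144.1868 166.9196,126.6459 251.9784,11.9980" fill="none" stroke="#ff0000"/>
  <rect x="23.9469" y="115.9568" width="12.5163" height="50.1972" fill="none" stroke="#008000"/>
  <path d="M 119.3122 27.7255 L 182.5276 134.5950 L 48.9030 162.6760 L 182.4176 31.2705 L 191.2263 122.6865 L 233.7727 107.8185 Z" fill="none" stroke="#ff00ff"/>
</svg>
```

; LightBurn 1.6.03
; GRBL device profile, absolute coords
G21
G90
G0 X67.1469 Y152.4443
M3 S841
G01 X75.1261 Y110.2037 F953
G01 X166.9196 Y127.7446
G01 X251.9784 Y242.3925
G01 X67.1469 Y152.4443
M5
G0 X23.9469 Y138.4337
M3 S312
G01 X36.4632 Y138.4337 F2851
G01 X36.4632 Y88.2365
G01 X23.9469 Y88.2365
G01 X23.9469 Y138.4337
M5
G0 X119.3122 Y226.6650
M3 S621
G01 X182.5276 Y119.7955 F1689
G01 X48.9030 Y91.7145
G01 X182.4176 Y223.1200
G01 X191.2263 Y131.7040
G01 X233.7727 Y146.5720
G01 X119.3122 Y226.6650
M5
G0 X0.0000 Y0.0000

1 u = 1 mm; y_m = 254.3905 − y.

[1] `<polygon>` closed polygon, #ff0000→cut S841 F953: (67.1469,152.4443) → (75.1261,110.2037) → (166.9196,127.7446) → (251.9784,242.3925) → (67.1469,152.4443) (closed)

[2] `<rect>` rectangle, #008000→engrave S312 F2851: (23.9469,138.4337) → (36.4632,138.4337) → (36.4632,88.2365) → (23.9469,88.2365) → (23.9469,138.4337) (closed)

[3] `<path>` closed polygon, #ff00ff→score S621 F1689: (119.3122,226.6650) → (182.5276,119.7955) → (48.9030,91.7145) → (182.4176,223.1200) → (191.2263,131.7040) → (233.7727,146.5720) → (119.3122,226.6650) (closed)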